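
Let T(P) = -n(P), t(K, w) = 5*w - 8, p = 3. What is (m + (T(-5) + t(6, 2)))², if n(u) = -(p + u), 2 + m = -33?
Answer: 1225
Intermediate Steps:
m = -35 (m = -2 - 33 = -35)
n(u) = -3 - u (n(u) = -(3 + u) = -3 - u)
t(K, w) = -8 + 5*w
T(P) = 3 + P (T(P) = -(-3 - P) = 3 + P)
(m + (T(-5) + t(6, 2)))² = (-35 + ((3 - 5) + (-8 + 5*2)))² = (-35 + (-2 + (-8 + 10)))² = (-35 + (-2 + 2))² = (-35 + 0)² = (-35)² = 1225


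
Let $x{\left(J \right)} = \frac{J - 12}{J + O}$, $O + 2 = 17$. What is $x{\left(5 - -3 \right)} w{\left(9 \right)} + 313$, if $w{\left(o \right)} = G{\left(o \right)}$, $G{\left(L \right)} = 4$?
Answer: $\frac{7183}{23} \approx 312.3$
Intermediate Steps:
$w{\left(o \right)} = 4$
$O = 15$ ($O = -2 + 17 = 15$)
$x{\left(J \right)} = \frac{-12 + J}{15 + J}$ ($x{\left(J \right)} = \frac{J - 12}{J + 15} = \frac{-12 + J}{15 + J}$)
$x{\left(5 - -3 \right)} w{\left(9 \right)} + 313 = \frac{-12 + \left(5 - -3\right)}{15 + \left(5 - -3\right)} 4 + 313 = \frac{-12 + \left(5 + 3\right)}{15 + \left(5 + 3\right)} 4 + 313 = \frac{-12 + 8}{15 + 8} \cdot 4 + 313 = \frac{1}{23} \left(-4\right) 4 + 313 = \left(- \frac{4}{23}\right) 4 + 313 = - \frac{16}{23} + 313 = \frac{7183}{23}$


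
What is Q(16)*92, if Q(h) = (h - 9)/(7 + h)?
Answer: 28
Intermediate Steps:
Q(h) = (-9 + h)/(7 + h)
Q(16)*92 = ((-9 + 16)/(7 + 16))*92 = (7/23)*92 = 28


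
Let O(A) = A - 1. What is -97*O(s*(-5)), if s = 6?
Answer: 3007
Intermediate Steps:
O(A) = -1 + A
-97*O(s*(-5)) = -97*(-1 + 6*(-5)) = -97*(-1 - 30) = -97*(-31) = 3007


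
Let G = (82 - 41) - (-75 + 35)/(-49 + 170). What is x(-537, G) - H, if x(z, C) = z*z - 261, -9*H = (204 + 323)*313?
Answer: 2757923/9 ≈ 3.0644e+5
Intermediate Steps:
G = 5001/121 (G = 41 - (-40)/121 = 41 - 1*(-40/121) = 41 + 40/121 = 5001/121 ≈ 41.331)
H = -164951/9 (H = -(204 + 323)*313/9 = -527*313/9 = -⅑*164951 = -164951/9 ≈ -18328.)
x(z, C) = -261 + z² (x(z, C) = z² - 261 = -261 + z²)
x(-537, G) - H = (-261 + (-537)²) - 1*(-164951/9) = (-261 + 288369) + 164951/9 = 288108 + 164951/9 = 2757923/9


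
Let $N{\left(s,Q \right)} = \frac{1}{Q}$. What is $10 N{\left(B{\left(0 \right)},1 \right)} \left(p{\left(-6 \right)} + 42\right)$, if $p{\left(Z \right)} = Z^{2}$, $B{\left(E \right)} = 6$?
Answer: $780$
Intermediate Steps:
$10 N{\left(B{\left(0 \right)},1 \right)} \left(p{\left(-6 \right)} + 42\right) = \frac{10}{1} \left(\left(-6\right)^{2} + 42\right) = 10 \cdot 1 \left(36 + 42\right) = 10 \cdot 78 = 780$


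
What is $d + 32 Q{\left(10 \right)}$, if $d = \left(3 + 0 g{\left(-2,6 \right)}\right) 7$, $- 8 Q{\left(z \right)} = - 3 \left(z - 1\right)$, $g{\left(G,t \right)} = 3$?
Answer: $129$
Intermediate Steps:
$Q{\left(z \right)} = - \frac{3}{8} + \frac{3 z}{8}$ ($Q{\left(z \right)} = - \frac{\left(-3\right) \left(z - 1\right)}{8} = - \frac{\left(-3\right) \left(-1 + z\right)}{8} = - \frac{3 - 3 z}{8} = - \frac{3}{8} + \frac{3 z}{8}$)
$d = 21$ ($d = \left(3 + 0 \cdot 3\right) 7 = \left(3 + 0\right) 7 = 3 \cdot 7 = 21$)
$d + 32 Q{\left(10 \right)} = 21 + 32 \left(- \frac{3}{8} + \frac{3}{8} \cdot 10\right) = 21 + 32 \left(- \frac{3}{8} + \frac{15}{4}\right) = 21 + 32 \cdot \frac{27}{8} = 21 + 108 = 129$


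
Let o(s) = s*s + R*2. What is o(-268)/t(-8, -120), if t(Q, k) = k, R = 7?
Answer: -11973/20 ≈ -598.65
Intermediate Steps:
o(s) = 14 + s² (o(s) = s*s + 7*2 = s² + 14 = 14 + s²)
o(-268)/t(-8, -120) = (14 + (-268)²)/(-120) = (14 + 71824)*(-1/120) = 71838*(-1/120) = -11973/20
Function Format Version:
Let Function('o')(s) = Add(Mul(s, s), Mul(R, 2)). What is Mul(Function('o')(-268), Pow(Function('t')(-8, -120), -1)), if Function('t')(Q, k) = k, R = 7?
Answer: Rational(-11973, 20) ≈ -598.65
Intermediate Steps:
Function('o')(s) = Add(14, Pow(s, 2)) (Function('o')(s) = Add(Mul(s, s), Mul(7, 2)) = Add(Pow(s, 2), 14) = Add(14, Pow(s, 2)))
Mul(Function('o')(-268), Pow(Function('t')(-8, -120), -1)) = Mul(Add(14, Pow(-268, 2)), Pow(-120, -1)) = Mul(Add(14, 71824), Rational(-1, 120)) = Mul(71838, Rational(-1, 120)) = Rational(-11973, 20)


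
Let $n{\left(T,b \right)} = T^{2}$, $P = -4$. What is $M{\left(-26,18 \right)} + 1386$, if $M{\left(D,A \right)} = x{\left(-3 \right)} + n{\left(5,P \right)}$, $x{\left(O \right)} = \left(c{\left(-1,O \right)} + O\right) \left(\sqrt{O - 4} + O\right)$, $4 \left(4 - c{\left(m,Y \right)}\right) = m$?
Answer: $\frac{5629}{4} + \frac{5 i \sqrt{7}}{4} \approx 1407.3 + 3.3072 i$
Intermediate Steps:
$c{\left(m,Y \right)} = 4 - \frac{m}{4}$
$x{\left(O \right)} = \left(\frac{17}{4} + O\right) \left(O + \sqrt{-4 + O}\right)$ ($x{\left(O \right)} = \left(\left(4 - - \frac{1}{4}\right) + O\right) \left(\sqrt{O - 4} + O\right) = \left(\left(4 + \frac{1}{4}\right) + O\right) \left(\sqrt{-4 + O} + O\right) = \left(\frac{17}{4} + O\right) \left(O + \sqrt{-4 + O}\right)$)
$M{\left(D,A \right)} = \frac{85}{4} + \frac{5 i \sqrt{7}}{4}$ ($M{\left(D,A \right)} = \left(\left(-3\right)^{2} + \frac{17}{4} \left(-3\right) + \frac{17 \sqrt{-4 - 3}}{4} - 3 \sqrt{-4 - 3}\right) + 5^{2} = \left(9 - \frac{51}{4} + \frac{17 \sqrt{-7}}{4} - 3 \sqrt{-7}\right) + 25 = \left(9 - \frac{51}{4} + \frac{17 i \sqrt{7}}{4} - 3 i \sqrt{7}\right) + 25 = \left(- \frac{15}{4} + \frac{5 i \sqrt{7}}{4}\right) + 25 = \frac{85}{4} + \frac{5 i \sqrt{7}}{4}$)
$M{\left(-26,18 \right)} + 1386 = \left(\frac{85}{4} + \frac{5 i \sqrt{7}}{4}\right) + 1386 = \frac{5629}{4} + \frac{5 i \sqrt{7}}{4}$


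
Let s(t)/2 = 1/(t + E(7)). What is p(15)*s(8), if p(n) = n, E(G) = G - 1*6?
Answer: 10/3 ≈ 3.3333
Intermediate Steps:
E(G) = -6 + G (E(G) = G - 6 = -6 + G)
s(t) = 2/(1 + t) (s(t) = 2/(t + (-6 + 7)) = 2/(t + 1) = 2/(1 + t))
p(15)*s(8) = 15*(2/(1 + 8)) = 15*(2/9) = 10/3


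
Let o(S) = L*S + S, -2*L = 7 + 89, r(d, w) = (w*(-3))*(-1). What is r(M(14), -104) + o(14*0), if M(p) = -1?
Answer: -312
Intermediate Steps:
r(d, w) = 3*w (r(d, w) = -3*w*(-1) = 3*w)
L = -48 (L = -(7 + 89)/2 = -½*96 = -48)
o(S) = -47*S (o(S) = -48*S + S = -47*S)
r(M(14), -104) + o(14*0) = 3*(-104) - 658*0 = -312 - 47*0 = -312 + 0 = -312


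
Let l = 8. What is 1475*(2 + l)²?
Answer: 147500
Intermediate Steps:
1475*(2 + l)² = 1475*(2 + 8)² = 1475*10² = 1475*100 = 147500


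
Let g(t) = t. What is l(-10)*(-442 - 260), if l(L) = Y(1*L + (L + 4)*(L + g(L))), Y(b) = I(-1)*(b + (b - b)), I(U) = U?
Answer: 77220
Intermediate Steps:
Y(b) = -b (Y(b) = -(b + (b - b)) = -(b + 0) = -b)
l(L) = -L - 2*L*(4 + L) (l(L) = -(1*L + (L + 4)*(L + L)) = -(L + (4 + L)*(2*L)) = -(L + 2*L*(4 + L)) = -L - 2*L*(4 + L))
l(-10)*(-442 - 260) = (-10*(-9 - 2*(-10)))*(-442 - 260) = -10*(-9 + 20)*(-702) = -10*11*(-702) = -110*(-702) = 77220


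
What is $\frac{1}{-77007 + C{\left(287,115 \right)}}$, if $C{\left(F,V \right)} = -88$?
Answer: $- \frac{1}{77095} \approx -1.2971 \cdot 10^{-5}$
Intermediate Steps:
$\frac{1}{-77007 + C{\left(287,115 \right)}} = \frac{1}{-77007 - 88} = \frac{1}{-77095} = - \frac{1}{77095}$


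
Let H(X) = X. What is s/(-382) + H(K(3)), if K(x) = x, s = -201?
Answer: 1347/382 ≈ 3.5262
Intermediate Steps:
s/(-382) + H(K(3)) = -201/(-382) + 3 = -1/382*(-201) + 3 = 201/382 + 3 = 1347/382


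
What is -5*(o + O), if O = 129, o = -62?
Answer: -335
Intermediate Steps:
-5*(o + O) = -5*(-62 + 129) = -5*67 = -335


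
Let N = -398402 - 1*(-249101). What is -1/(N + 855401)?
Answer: -1/706100 ≈ -1.4162e-6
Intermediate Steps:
N = -149301 (N = -398402 + 249101 = -149301)
-1/(N + 855401) = -1/(-149301 + 855401) = -1/706100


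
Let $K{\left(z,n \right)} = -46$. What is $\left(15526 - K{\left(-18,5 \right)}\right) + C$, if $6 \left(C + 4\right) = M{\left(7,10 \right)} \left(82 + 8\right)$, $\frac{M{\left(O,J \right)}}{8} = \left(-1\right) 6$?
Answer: $14848$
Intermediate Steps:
$M{\left(O,J \right)} = -48$ ($M{\left(O,J \right)} = 8 \left(\left(-1\right) 6\right) = 8 \left(-6\right) = -48$)
$C = -724$ ($C = -4 + \frac{\left(-48\right) \left(82 + 8\right)}{6} = -4 + \frac{\left(-48\right) 90}{6} = -4 + \frac{1}{6} \left(-4320\right) = -4 - 720 = -724$)
$\left(15526 - K{\left(-18,5 \right)}\right) + C = \left(15526 - -46\right) - 724 = \left(15526 + 46\right) - 724 = 15572 - 724 = 14848$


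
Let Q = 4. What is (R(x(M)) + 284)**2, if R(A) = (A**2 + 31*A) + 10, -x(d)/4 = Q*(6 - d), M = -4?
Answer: 438232356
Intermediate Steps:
x(d) = -96 + 16*d (x(d) = -16*(6 - d) = -4*(24 - 4*d) = -96 + 16*d)
R(A) = 10 + A**2 + 31*A
(R(x(M)) + 284)**2 = ((10 + (-96 + 16*(-4))**2 + 31*(-96 + 16*(-4))) + 284)**2 = ((10 + (-96 - 64)**2 + 31*(-96 - 64)) + 284)**2 = ((10 + (-160)**2 + 31*(-160)) + 284)**2 = ((10 + 25600 - 4960) + 284)**2 = (20650 + 284)**2 = 20934**2 = 438232356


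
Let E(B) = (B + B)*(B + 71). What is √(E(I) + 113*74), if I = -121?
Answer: √20462 ≈ 143.05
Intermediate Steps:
E(B) = 2*B*(71 + B) (E(B) = (2*B)*(71 + B) = 2*B*(71 + B))
√(E(I) + 113*74) = √(2*(-121)*(71 - 121) + 113*74) = √(2*(-121)*(-50) + 8362) = √(12100 + 8362) = √20462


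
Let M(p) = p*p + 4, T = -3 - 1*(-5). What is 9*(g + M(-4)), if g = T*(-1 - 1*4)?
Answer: 90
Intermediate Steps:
T = 2 (T = -3 + 5 = 2)
M(p) = 4 + p² (M(p) = p² + 4 = 4 + p²)
g = -10 (g = 2*(-1 - 1*4) = 2*(-1 - 4) = 2*(-5) = -10)
9*(g + M(-4)) = 9*(-10 + (4 + (-4)²)) = 9*(-10 + (4 + 16)) = 9*(-10 + 20) = 9*10 = 90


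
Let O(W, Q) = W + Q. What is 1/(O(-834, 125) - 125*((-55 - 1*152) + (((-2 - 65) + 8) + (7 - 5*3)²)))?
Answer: 1/24541 ≈ 4.0748e-5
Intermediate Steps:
O(W, Q) = Q + W
1/(O(-834, 125) - 125*((-55 - 1*152) + (((-2 - 65) + 8) + (7 - 5*3)²))) = 1/((125 - 834) - 125*((-55 - 1*152) + (((-2 - 65) + 8) + (7 - 5*3)²))) = 1/(-709 - 125*((-55 - 152) + ((-67 + 8) + (7 - 15)²))) = 1/(-709 - 125*(-207 + (-59 + (-8)²))) = 1/(-709 - 125*(-207 + (-59 + 64))) = 1/(-709 - 125*(-207 + 5)) = 1/(-709 - 125*(-202)) = 1/(-709 + 25250) = 1/24541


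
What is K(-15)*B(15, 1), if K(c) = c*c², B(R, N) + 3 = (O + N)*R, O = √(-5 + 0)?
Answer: -40500 - 50625*I*√5 ≈ -40500.0 - 1.132e+5*I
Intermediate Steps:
O = I*√5 (O = √(-5) = I*√5 ≈ 2.2361*I)
B(R, N) = -3 + R*(N + I*√5) (B(R, N) = -3 + (I*√5 + N)*R = -3 + (N + I*√5)*R = -3 + R*(N + I*√5))
K(c) = c³
K(-15)*B(15, 1) = (-15)³*(-3 + 1*15 + I*15*√5) = -3375*(-3 + 15 + 15*I*√5) = -3375*(12 + 15*I*√5) = -40500 - 50625*I*√5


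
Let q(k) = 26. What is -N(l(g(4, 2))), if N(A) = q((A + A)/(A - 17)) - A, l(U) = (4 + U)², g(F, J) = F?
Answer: 38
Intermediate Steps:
N(A) = 26 - A
-N(l(g(4, 2))) = -(26 - (4 + 4)²) = -(26 - 1*8²) = -(26 - 1*64) = -(26 - 64) = -1*(-38) = 38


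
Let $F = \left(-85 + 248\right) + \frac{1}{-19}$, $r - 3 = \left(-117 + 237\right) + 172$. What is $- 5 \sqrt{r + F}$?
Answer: $- \frac{5 \sqrt{165319}}{19} \approx -107.0$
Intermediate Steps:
$r = 295$ ($r = 3 + \left(\left(-117 + 237\right) + 172\right) = 3 + \left(120 + 172\right) = 3 + 292 = 295$)
$F = \frac{3096}{19}$ ($F = 163 - \frac{1}{19} = \frac{3096}{19} \approx 162.95$)
$- 5 \sqrt{r + F} = - 5 \sqrt{295 + \frac{3096}{19}} = - 5 \sqrt{\frac{8701}{19}} = - 5 \frac{\sqrt{165319}}{19} = - \frac{5 \sqrt{165319}}{19}$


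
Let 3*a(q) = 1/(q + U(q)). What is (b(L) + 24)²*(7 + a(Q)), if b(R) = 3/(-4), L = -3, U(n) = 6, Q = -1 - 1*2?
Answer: 3844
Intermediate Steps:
Q = -3 (Q = -1 - 2 = -3)
a(q) = 1/(3*(6 + q)) (a(q) = 1/(3*(q + 6)) = 1/(3*(6 + q)))
b(R) = -¾ (b(R) = 3*(-¼) = -¾)
(b(L) + 24)²*(7 + a(Q)) = (-¾ + 24)²*(7 + 1/(3*(6 - 3))) = (93/4)²*(7 + (⅓)/3) = 8649*(7 + (⅓)*(⅓))/16 = 8649*(7 + ⅑)/16 = (8649/16)*(64/9) = 3844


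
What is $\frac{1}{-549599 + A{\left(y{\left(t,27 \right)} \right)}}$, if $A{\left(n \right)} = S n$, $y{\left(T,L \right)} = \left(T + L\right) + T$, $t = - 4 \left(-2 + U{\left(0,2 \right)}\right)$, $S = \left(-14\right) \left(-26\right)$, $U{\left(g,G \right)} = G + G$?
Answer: $- \frac{1}{545595} \approx -1.8329 \cdot 10^{-6}$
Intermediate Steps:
$U{\left(g,G \right)} = 2 G$
$S = 364$
$t = -8$ ($t = - 4 \left(-2 + 2 \cdot 2\right) = - 4 \left(-2 + 4\right) = \left(-4\right) 2 = -8$)
$y{\left(T,L \right)} = L + 2 T$ ($y{\left(T,L \right)} = \left(L + T\right) + T = L + 2 T$)
$A{\left(n \right)} = 364 n$
$\frac{1}{-549599 + A{\left(y{\left(t,27 \right)} \right)}} = \frac{1}{-549599 + 364 \left(27 + 2 \left(-8\right)\right)} = \frac{1}{-549599 + 364 \left(27 - 16\right)} = \frac{1}{-549599 + 364 \cdot 11} = \frac{1}{-549599 + 4004} = \frac{1}{-545595} = - \frac{1}{545595}$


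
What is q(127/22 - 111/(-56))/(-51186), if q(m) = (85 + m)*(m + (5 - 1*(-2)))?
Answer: -519318193/19422834816 ≈ -0.026738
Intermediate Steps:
q(m) = (7 + m)*(85 + m) (q(m) = (85 + m)*(m + (5 + 2)) = (85 + m)*(m + 7) = (85 + m)*(7 + m) = (7 + m)*(85 + m))
q(127/22 - 111/(-56))/(-51186) = (595 + (127/22 - 111/(-56))**2 + 92*(127/22 - 111/(-56)))/(-51186) = (595 + (127*(1/22) - 111*(-1/56))**2 + 92*(127*(1/22) - 111*(-1/56)))*(-1/51186) = (595 + (127/22 + 111/56)**2 + 92*(127/22 + 111/56))*(-1/51186) = (595 + (4777/616)**2 + 92*(4777/616))*(-1/51186) = (595 + 22819729/379456 + 109871/154)*(-1/51186) = (519318193/379456)*(-1/51186) = -519318193/19422834816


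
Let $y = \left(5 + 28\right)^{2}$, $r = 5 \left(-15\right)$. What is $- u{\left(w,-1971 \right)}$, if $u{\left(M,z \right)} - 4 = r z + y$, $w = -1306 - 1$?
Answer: $-148918$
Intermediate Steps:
$w = -1307$ ($w = -1306 - 1 = -1307$)
$r = -75$
$y = 1089$ ($y = 33^{2} = 1089$)
$u{\left(M,z \right)} = 1093 - 75 z$ ($u{\left(M,z \right)} = 4 - \left(-1089 + 75 z\right) = 1093 - 75 z$)
$- u{\left(w,-1971 \right)} = - (1093 - -147825) = - (1093 + 147825) = \left(-1\right) 148918 = -148918$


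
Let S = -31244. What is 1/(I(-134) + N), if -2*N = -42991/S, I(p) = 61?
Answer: 62488/3768777 ≈ 0.016580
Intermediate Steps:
N = -42991/62488 (N = -(-42991)/(2*(-31244)) = -(-42991)*(-1)/(2*31244) = -½*42991/31244 = -42991/62488 ≈ -0.68799)
1/(I(-134) + N) = 1/(61 - 42991/62488) = 1/(3768777/62488) = 62488/3768777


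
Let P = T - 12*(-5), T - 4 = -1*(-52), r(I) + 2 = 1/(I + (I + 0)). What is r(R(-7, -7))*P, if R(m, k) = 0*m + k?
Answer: -1682/7 ≈ -240.29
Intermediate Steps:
R(m, k) = k (R(m, k) = 0 + k = k)
r(I) = -2 + 1/(2*I) (r(I) = -2 + 1/(I + (I + 0)) = -2 + 1/(I + I) = -2 + 1/(2*I))
T = 56 (T = 4 - 1*(-52) = 4 + 52 = 56)
P = 116 (P = 56 - 12*(-5) = 56 + 60 = 116)
r(R(-7, -7))*P = (-2 + (1/2)/(-7))*116 = (-2 + (1/2)*(-1/7))*116 = (-2 - 1/14)*116 = -29/14*116 = -1682/7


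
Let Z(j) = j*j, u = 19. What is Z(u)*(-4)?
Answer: -1444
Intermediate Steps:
Z(j) = j**2
Z(u)*(-4) = 19**2*(-4) = 361*(-4) = -1444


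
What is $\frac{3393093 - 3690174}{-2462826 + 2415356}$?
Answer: $\frac{297081}{47470} \approx 6.2583$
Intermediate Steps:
$\frac{3393093 - 3690174}{-2462826 + 2415356} = - \frac{297081}{-47470} = \left(-297081\right) \left(- \frac{1}{47470}\right) = \frac{297081}{47470}$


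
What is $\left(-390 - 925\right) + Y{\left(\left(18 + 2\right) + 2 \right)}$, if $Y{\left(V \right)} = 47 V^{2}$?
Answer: $21433$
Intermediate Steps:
$\left(-390 - 925\right) + Y{\left(\left(18 + 2\right) + 2 \right)} = \left(-390 - 925\right) + 47 \left(\left(18 + 2\right) + 2\right)^{2} = -1315 + 47 \left(20 + 2\right)^{2} = -1315 + 47 \cdot 22^{2} = -1315 + 47 \cdot 484 = -1315 + 22748 = 21433$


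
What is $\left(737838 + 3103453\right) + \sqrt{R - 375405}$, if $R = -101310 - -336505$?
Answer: $3841291 + i \sqrt{140210} \approx 3.8413 \cdot 10^{6} + 374.45 i$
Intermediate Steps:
$R = 235195$ ($R = -101310 + 336505 = 235195$)
$\left(737838 + 3103453\right) + \sqrt{R - 375405} = \left(737838 + 3103453\right) + \sqrt{235195 - 375405} = 3841291 + \sqrt{-140210} = 3841291 + i \sqrt{140210}$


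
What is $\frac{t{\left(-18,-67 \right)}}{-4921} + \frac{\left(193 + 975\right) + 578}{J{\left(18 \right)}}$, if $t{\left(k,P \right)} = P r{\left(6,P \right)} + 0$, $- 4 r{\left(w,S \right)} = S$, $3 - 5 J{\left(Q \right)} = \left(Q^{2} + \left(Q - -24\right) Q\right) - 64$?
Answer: $- \frac{167293963}{19939892} \approx -8.3899$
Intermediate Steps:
$J{\left(Q \right)} = \frac{67}{5} - \frac{Q^{2}}{5} - \frac{Q \left(24 + Q\right)}{5}$ ($J{\left(Q \right)} = \frac{3}{5} - \frac{\left(Q^{2} + \left(Q - -24\right) Q\right) - 64}{5} = \frac{3}{5} - \frac{\left(Q^{2} + \left(Q + 24\right) Q\right) - 64}{5} = \frac{3}{5} - \frac{\left(Q^{2} + \left(24 + Q\right) Q\right) - 64}{5} = \frac{3}{5} - \frac{\left(Q^{2} + Q \left(24 + Q\right)\right) - 64}{5} = \frac{3}{5} - \frac{-64 + Q^{2} + Q \left(24 + Q\right)}{5} = \frac{3}{5} - \left(- \frac{64}{5} + \frac{Q^{2}}{5} + \frac{Q \left(24 + Q\right)}{5}\right) = \frac{67}{5} - \frac{Q^{2}}{5} - \frac{Q \left(24 + Q\right)}{5}$)
$r{\left(w,S \right)} = - \frac{S}{4}$
$t{\left(k,P \right)} = - \frac{P^{2}}{4}$ ($t{\left(k,P \right)} = P \left(- \frac{P}{4}\right) + 0 = - \frac{P^{2}}{4} + 0 = - \frac{P^{2}}{4}$)
$\frac{t{\left(-18,-67 \right)}}{-4921} + \frac{\left(193 + 975\right) + 578}{J{\left(18 \right)}} = \frac{\left(- \frac{1}{4}\right) \left(-67\right)^{2}}{-4921} + \frac{\left(193 + 975\right) + 578}{\frac{67}{5} - \frac{432}{5} - \frac{2 \cdot 18^{2}}{5}} = \left(- \frac{1}{4}\right) 4489 \left(- \frac{1}{4921}\right) + \frac{1168 + 578}{\frac{67}{5} - \frac{432}{5} - \frac{648}{5}} = \left(- \frac{4489}{4}\right) \left(- \frac{1}{4921}\right) + \frac{1746}{\frac{67}{5} - \frac{432}{5} - \frac{648}{5}} = \frac{4489}{19684} + \frac{1746}{- \frac{1013}{5}} = \frac{4489}{19684} + 1746 \left(- \frac{5}{1013}\right) = \frac{4489}{19684} - \frac{8730}{1013} = - \frac{167293963}{19939892}$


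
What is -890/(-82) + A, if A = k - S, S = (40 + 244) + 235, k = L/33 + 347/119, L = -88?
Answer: -7434089/14637 ≈ -507.90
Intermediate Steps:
k = 89/357 (k = -88/33 + 347/119 = -88*1/33 + 347*(1/119) = -8/3 + 347/119 = 89/357 ≈ 0.24930)
S = 519 (S = 284 + 235 = 519)
A = -185194/357 (A = 89/357 - 1*519 = 89/357 - 519 = -185194/357 ≈ -518.75)
-890/(-82) + A = -890/(-82) - 185194/357 = -890*(-1/82) - 185194/357 = 445/41 - 185194/357 = -7434089/14637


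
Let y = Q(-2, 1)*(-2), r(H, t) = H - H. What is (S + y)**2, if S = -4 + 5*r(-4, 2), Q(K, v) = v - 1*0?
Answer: 36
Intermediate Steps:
r(H, t) = 0
Q(K, v) = v (Q(K, v) = v + 0 = v)
S = -4 (S = -4 + 5*0 = -4 + 0 = -4)
y = -2 (y = 1*(-2) = -2)
(S + y)**2 = (-4 - 2)**2 = (-6)**2 = 36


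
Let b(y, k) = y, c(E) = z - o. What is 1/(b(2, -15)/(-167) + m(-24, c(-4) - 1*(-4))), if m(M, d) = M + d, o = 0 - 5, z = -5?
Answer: -167/3342 ≈ -0.049970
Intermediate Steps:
o = -5
c(E) = 0 (c(E) = -5 - 1*(-5) = -5 + 5 = 0)
1/(b(2, -15)/(-167) + m(-24, c(-4) - 1*(-4))) = 1/(2/(-167) + (-24 + (0 - 1*(-4)))) = 1/(2*(-1/167) + (-24 + (0 + 4))) = 1/(-2/167 + (-24 + 4)) = 1/(-2/167 - 20) = 1/(-3342/167) = -167/3342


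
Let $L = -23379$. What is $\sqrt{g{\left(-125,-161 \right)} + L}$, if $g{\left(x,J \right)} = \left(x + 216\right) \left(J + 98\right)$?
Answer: $2 i \sqrt{7278} \approx 170.62 i$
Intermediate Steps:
$g{\left(x,J \right)} = \left(98 + J\right) \left(216 + x\right)$ ($g{\left(x,J \right)} = \left(216 + x\right) \left(98 + J\right) = \left(98 + J\right) \left(216 + x\right)$)
$\sqrt{g{\left(-125,-161 \right)} + L} = \sqrt{\left(21168 + 98 \left(-125\right) + 216 \left(-161\right) - -20125\right) - 23379} = \sqrt{\left(21168 - 12250 - 34776 + 20125\right) - 23379} = \sqrt{-5733 - 23379} = \sqrt{-29112} = 2 i \sqrt{7278}$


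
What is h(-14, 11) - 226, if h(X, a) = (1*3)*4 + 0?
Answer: -214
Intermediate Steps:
h(X, a) = 12 (h(X, a) = 3*4 + 0 = 12 + 0 = 12)
h(-14, 11) - 226 = 12 - 226 = -214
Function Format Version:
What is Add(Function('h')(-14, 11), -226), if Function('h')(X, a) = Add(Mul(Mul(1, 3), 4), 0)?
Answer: -214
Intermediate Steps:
Function('h')(X, a) = 12 (Function('h')(X, a) = Add(Mul(3, 4), 0) = Add(12, 0) = 12)
Add(Function('h')(-14, 11), -226) = Add(12, -226) = -214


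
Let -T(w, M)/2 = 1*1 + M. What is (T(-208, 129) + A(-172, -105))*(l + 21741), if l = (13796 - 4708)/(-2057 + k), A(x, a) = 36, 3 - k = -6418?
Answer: -5313661472/1091 ≈ -4.8704e+6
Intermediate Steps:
k = 6421 (k = 3 - 1*(-6418) = 3 + 6418 = 6421)
T(w, M) = -2 - 2*M (T(w, M) = -2*(1*1 + M) = -2*(1 + M) = -2 - 2*M)
l = 2272/1091 (l = (13796 - 4708)/(-2057 + 6421) = 9088/4364 = 9088*(1/4364) = 2272/1091 ≈ 2.0825)
(T(-208, 129) + A(-172, -105))*(l + 21741) = ((-2 - 2*129) + 36)*(2272/1091 + 21741) = ((-2 - 258) + 36)*(23721703/1091) = (-260 + 36)*(23721703/1091) = -224*23721703/1091 = -5313661472/1091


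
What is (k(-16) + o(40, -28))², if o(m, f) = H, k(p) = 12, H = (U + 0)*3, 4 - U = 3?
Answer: 225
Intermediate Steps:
U = 1 (U = 4 - 1*3 = 4 - 3 = 1)
H = 3 (H = (1 + 0)*3 = 1*3 = 3)
o(m, f) = 3
(k(-16) + o(40, -28))² = (12 + 3)² = 15² = 225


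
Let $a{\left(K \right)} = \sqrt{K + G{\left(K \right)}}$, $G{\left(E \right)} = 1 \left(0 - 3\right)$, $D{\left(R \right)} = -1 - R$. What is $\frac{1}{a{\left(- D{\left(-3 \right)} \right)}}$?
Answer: $- \frac{i \sqrt{5}}{5} \approx - 0.44721 i$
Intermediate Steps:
$G{\left(E \right)} = -3$ ($G{\left(E \right)} = 1 \left(-3\right) = -3$)
$a{\left(K \right)} = \sqrt{-3 + K}$ ($a{\left(K \right)} = \sqrt{K - 3} = \sqrt{-3 + K}$)
$\frac{1}{a{\left(- D{\left(-3 \right)} \right)}} = \frac{1}{\sqrt{-3 - \left(-1 - -3\right)}} = \frac{1}{\sqrt{-3 - \left(-1 + 3\right)}} = \frac{1}{\sqrt{-3 - 2}} = \frac{1}{\sqrt{-5}} = \frac{1}{i \sqrt{5}} = - \frac{i \sqrt{5}}{5}$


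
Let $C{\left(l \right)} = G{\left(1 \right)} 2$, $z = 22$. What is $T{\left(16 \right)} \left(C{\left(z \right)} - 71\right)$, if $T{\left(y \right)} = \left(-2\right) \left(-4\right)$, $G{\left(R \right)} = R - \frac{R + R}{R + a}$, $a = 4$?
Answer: $- \frac{2792}{5} \approx -558.4$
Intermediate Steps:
$G{\left(R \right)} = R - \frac{2 R}{4 + R}$ ($G{\left(R \right)} = R - \frac{R + R}{R + 4} = R - \frac{2 R}{4 + R}$)
$C{\left(l \right)} = \frac{6}{5}$ ($C{\left(l \right)} = 1 \frac{1}{4 + 1} \left(2 + 1\right) 2 = 1 \cdot \frac{1}{5} \cdot 3 \cdot 2 = \frac{3}{5} \cdot 2 = \frac{6}{5}$)
$T{\left(y \right)} = 8$
$T{\left(16 \right)} \left(C{\left(z \right)} - 71\right) = 8 \left(\frac{6}{5} - 71\right) = 8 \left(- \frac{349}{5}\right) = - \frac{2792}{5}$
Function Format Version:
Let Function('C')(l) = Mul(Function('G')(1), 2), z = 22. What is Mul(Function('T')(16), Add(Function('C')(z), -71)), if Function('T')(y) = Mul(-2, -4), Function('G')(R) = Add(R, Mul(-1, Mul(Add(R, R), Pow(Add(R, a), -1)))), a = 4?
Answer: Rational(-2792, 5) ≈ -558.40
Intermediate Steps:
Function('G')(R) = Add(R, Mul(-2, R, Pow(Add(4, R), -1))) (Function('G')(R) = Add(R, Mul(-1, Mul(Add(R, R), Pow(Add(R, 4), -1)))) = Add(R, Mul(-1, Mul(Mul(2, R), Pow(Add(4, R), -1)))) = Add(R, Mul(-1, Mul(2, R, Pow(Add(4, R), -1)))) = Add(R, Mul(-2, R, Pow(Add(4, R), -1))))
Function('C')(l) = Rational(6, 5) (Function('C')(l) = Mul(Mul(1, Pow(Add(4, 1), -1), Add(2, 1)), 2) = Mul(Mul(1, Pow(5, -1), 3), 2) = Mul(Mul(1, Rational(1, 5), 3), 2) = Mul(Rational(3, 5), 2) = Rational(6, 5))
Function('T')(y) = 8
Mul(Function('T')(16), Add(Function('C')(z), -71)) = Mul(8, Add(Rational(6, 5), -71)) = Mul(8, Rational(-349, 5)) = Rational(-2792, 5)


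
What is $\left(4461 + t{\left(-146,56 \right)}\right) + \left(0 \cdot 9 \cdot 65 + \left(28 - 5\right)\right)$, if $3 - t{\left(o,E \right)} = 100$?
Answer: $4387$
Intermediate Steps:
$t{\left(o,E \right)} = -97$ ($t{\left(o,E \right)} = 3 - 100 = -97$)
$\left(4461 + t{\left(-146,56 \right)}\right) + \left(0 \cdot 9 \cdot 65 + \left(28 - 5\right)\right) = \left(4461 - 97\right) + \left(0 \cdot 9 \cdot 65 + \left(28 - 5\right)\right) = 4364 + \left(0 \cdot 65 + 23\right) = 4364 + \left(0 + 23\right) = 4364 + 23 = 4387$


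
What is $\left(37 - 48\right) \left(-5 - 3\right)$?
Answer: $88$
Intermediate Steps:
$\left(37 - 48\right) \left(-5 - 3\right) = - 11 \left(-5 - 3\right) = \left(-11\right) \left(-8\right) = 88$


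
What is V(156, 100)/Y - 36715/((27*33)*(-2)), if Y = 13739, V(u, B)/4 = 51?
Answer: 45890083/2225718 ≈ 20.618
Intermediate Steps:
V(u, B) = 204 (V(u, B) = 4*51 = 204)
V(156, 100)/Y - 36715/((27*33)*(-2)) = 204/13739 - 36715/((27*33)*(-2)) = 204*(1/13739) - 36715/(891*(-2)) = 204/13739 - 36715/(-1782) = 204/13739 - 36715*(-1/1782) = 204/13739 + 36715/1782 = 45890083/2225718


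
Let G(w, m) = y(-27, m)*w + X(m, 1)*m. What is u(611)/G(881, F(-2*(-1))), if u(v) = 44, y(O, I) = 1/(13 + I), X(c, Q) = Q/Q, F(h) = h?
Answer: 660/911 ≈ 0.72448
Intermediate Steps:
X(c, Q) = 1
G(w, m) = m + w/(13 + m) (G(w, m) = w/(13 + m) + 1*m = w/(13 + m) + m = m + w/(13 + m))
u(611)/G(881, F(-2*(-1))) = 44/(((881 + (-2*(-1))*(13 - 2*(-1)))/(13 - 2*(-1)))) = 44/(((881 + 2*(13 + 2))/(13 + 2))) = 44/(((881 + 2*15)/15)) = 44/(((881 + 30)/15)) = 44/(((1/15)*911)) = 44/(911/15) = 44*(15/911) = 660/911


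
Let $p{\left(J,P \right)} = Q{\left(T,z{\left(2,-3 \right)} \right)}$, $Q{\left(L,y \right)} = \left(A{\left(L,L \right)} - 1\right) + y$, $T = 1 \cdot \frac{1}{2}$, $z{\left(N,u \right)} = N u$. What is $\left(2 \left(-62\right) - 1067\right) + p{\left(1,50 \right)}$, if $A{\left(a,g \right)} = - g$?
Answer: $- \frac{2397}{2} \approx -1198.5$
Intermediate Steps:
$T = \frac{1}{2}$ ($T = 1 \cdot \frac{1}{2} = \frac{1}{2} \approx 0.5$)
$Q{\left(L,y \right)} = -1 + y - L$ ($Q{\left(L,y \right)} = \left(- L - 1\right) + y = \left(-1 - L\right) + y = -1 + y - L$)
$p{\left(J,P \right)} = - \frac{15}{2}$ ($p{\left(J,P \right)} = -1 + 2 \left(-3\right) - \frac{1}{2} = -1 - 6 - \frac{1}{2} = - \frac{15}{2}$)
$\left(2 \left(-62\right) - 1067\right) + p{\left(1,50 \right)} = \left(2 \left(-62\right) - 1067\right) - \frac{15}{2} = \left(-124 - 1067\right) - \frac{15}{2} = -1191 - \frac{15}{2} = - \frac{2397}{2}$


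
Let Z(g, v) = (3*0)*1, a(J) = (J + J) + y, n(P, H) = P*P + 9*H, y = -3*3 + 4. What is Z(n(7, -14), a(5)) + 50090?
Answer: 50090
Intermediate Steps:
y = -5 (y = -9 + 4 = -5)
n(P, H) = P² + 9*H
a(J) = -5 + 2*J (a(J) = (J + J) - 5 = 2*J - 5 = -5 + 2*J)
Z(g, v) = 0 (Z(g, v) = 0*1 = 0)
Z(n(7, -14), a(5)) + 50090 = 0 + 50090 = 50090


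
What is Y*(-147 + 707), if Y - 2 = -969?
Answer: -541520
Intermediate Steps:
Y = -967 (Y = 2 - 969 = -967)
Y*(-147 + 707) = -967*(-147 + 707) = -967*560 = -541520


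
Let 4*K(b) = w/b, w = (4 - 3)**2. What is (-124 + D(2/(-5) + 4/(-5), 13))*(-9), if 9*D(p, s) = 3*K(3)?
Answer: 4463/4 ≈ 1115.8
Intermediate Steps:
w = 1 (w = 1**2 = 1)
K(b) = 1/(4*b) (K(b) = (1/b)/4 = 1/(4*b))
D(p, s) = 1/36 (D(p, s) = (3*((1/4)/3))/9 = (3*((1/4)*(1/3)))/9 = (3*(1/12))/9 = (1/9)*(1/4) = 1/36)
(-124 + D(2/(-5) + 4/(-5), 13))*(-9) = (-124 + 1/36)*(-9) = -4463/36*(-9) = 4463/4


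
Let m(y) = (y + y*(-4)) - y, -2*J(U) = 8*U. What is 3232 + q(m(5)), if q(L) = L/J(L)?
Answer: 12927/4 ≈ 3231.8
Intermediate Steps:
J(U) = -4*U
m(y) = -4*y (m(y) = (y - 4*y) - y = -3*y - y = -4*y)
q(L) = -1/4 (q(L) = L/((-4*L)) = L*(-1/(4*L)) = -1/4)
3232 + q(m(5)) = 3232 - 1/4 = 12927/4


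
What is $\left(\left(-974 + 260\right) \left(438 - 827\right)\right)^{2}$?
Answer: $77142840516$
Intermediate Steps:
$\left(\left(-974 + 260\right) \left(438 - 827\right)\right)^{2} = \left(\left(-714\right) \left(-389\right)\right)^{2} = 277746^{2} = 77142840516$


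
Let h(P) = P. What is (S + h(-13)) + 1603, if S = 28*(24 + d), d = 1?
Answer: 2290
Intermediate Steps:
S = 700 (S = 28*(24 + 1) = 28*25 = 700)
(S + h(-13)) + 1603 = (700 - 13) + 1603 = 687 + 1603 = 2290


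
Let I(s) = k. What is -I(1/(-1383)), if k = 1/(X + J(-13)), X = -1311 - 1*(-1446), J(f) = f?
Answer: -1/122 ≈ -0.0081967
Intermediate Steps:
X = 135 (X = -1311 + 1446 = 135)
k = 1/122 (k = 1/(135 - 13) = 1/122 ≈ 0.0081967)
I(s) = 1/122
-I(1/(-1383)) = -1*1/122 = -1/122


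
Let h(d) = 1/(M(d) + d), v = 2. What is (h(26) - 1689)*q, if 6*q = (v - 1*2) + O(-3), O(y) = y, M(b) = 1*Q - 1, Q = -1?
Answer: 40535/48 ≈ 844.48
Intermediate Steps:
M(b) = -2 (M(b) = 1*(-1) - 1 = -1 - 1 = -2)
h(d) = 1/(-2 + d)
q = -1/2 (q = ((2 - 1*2) - 3)/6 = ((2 - 2) - 3)/6 = (0 - 3)/6 = (1/6)*(-3) = -1/2 ≈ -0.50000)
(h(26) - 1689)*q = (1/(-2 + 26) - 1689)*(-1/2) = (1/24 - 1689)*(-1/2) = -40535/24*(-1/2) = 40535/48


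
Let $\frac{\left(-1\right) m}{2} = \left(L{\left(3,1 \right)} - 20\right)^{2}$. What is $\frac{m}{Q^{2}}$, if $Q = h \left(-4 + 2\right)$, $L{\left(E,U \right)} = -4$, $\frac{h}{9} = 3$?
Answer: $- \frac{32}{81} \approx -0.39506$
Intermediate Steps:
$h = 27$ ($h = 9 \cdot 3 = 27$)
$Q = -54$ ($Q = 27 \left(-4 + 2\right) = 27 \left(-2\right) = -54$)
$m = -1152$ ($m = - 2 \left(-4 - 20\right)^{2} = - 2 \left(-24\right)^{2} = \left(-2\right) 576 = -1152$)
$\frac{m}{Q^{2}} = - \frac{1152}{\left(-54\right)^{2}} = - \frac{1152}{2916} = \left(-1152\right) \frac{1}{2916} = - \frac{32}{81}$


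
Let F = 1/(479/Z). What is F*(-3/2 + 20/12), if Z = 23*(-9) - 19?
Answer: -113/1437 ≈ -0.078636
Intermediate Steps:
Z = -226 (Z = -207 - 19 = -226)
F = -226/479 (F = 1/(479/(-226)) = 1/(479*(-1/226)) = 1/(-479/226) = -226/479 ≈ -0.47182)
F*(-3/2 + 20/12) = -226*(-3/2 + 20/12)/479 = -226*(-3*½ + 20*(1/12))/479 = -226*(-3/2 + 5/3)/479 = -226/479*⅙ = -113/1437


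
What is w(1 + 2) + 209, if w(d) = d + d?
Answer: 215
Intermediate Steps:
w(d) = 2*d
w(1 + 2) + 209 = 2*(1 + 2) + 209 = 2*3 + 209 = 6 + 209 = 215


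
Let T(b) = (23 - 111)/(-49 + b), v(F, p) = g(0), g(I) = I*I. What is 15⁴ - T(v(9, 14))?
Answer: 2480537/49 ≈ 50623.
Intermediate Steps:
g(I) = I²
v(F, p) = 0 (v(F, p) = 0² = 0)
T(b) = -88/(-49 + b)
15⁴ - T(v(9, 14)) = 15⁴ - (-88)/(-49 + 0) = 50625 - (-88)/(-49) = 50625 - (-88)*(-1)/49 = 50625 - 1*88/49 = 50625 - 88/49 = 2480537/49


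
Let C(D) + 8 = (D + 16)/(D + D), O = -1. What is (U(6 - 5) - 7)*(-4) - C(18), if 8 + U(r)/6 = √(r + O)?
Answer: 4087/18 ≈ 227.06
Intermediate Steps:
C(D) = -8 + (16 + D)/(2*D) (C(D) = -8 + (D + 16)/(D + D) = -8 + (16 + D)/((2*D)) = -8 + (16 + D)*(1/(2*D)) = -8 + (16 + D)/(2*D))
U(r) = -48 + 6*√(-1 + r) (U(r) = -48 + 6*√(r - 1) = -48 + 6*√(-1 + r))
(U(6 - 5) - 7)*(-4) - C(18) = ((-48 + 6*√(-1 + (6 - 5))) - 7)*(-4) - (-15/2 + 8/18) = ((-48 + 6*√(-1 + 1)) - 7)*(-4) - (-15/2 + 8*(1/18)) = ((-48 + 6*√0) - 7)*(-4) - (-15/2 + 4/9) = ((-48 + 6*0) - 7)*(-4) - 1*(-127/18) = ((-48 + 0) - 7)*(-4) + 127/18 = (-48 - 7)*(-4) + 127/18 = -55*(-4) + 127/18 = 220 + 127/18 = 4087/18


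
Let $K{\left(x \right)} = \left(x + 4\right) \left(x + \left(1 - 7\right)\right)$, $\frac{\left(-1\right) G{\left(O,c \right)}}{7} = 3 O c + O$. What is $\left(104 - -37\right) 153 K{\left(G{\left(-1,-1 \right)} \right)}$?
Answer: $4314600$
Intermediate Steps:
$G{\left(O,c \right)} = - 7 O - 21 O c$ ($G{\left(O,c \right)} = - 7 \left(3 O c + O\right) = - 7 \left(O + 3 O c\right) = - 7 O - 21 O c$)
$K{\left(x \right)} = \left(-6 + x\right) \left(4 + x\right)$ ($K{\left(x \right)} = \left(4 + x\right) \left(x + \left(1 - 7\right)\right) = \left(4 + x\right) \left(x - 6\right) = \left(4 + x\right) \left(-6 + x\right) = \left(-6 + x\right) \left(4 + x\right)$)
$\left(104 - -37\right) 153 K{\left(G{\left(-1,-1 \right)} \right)} = \left(104 - -37\right) 153 \left(-24 + \left(\left(-7\right) \left(-1\right) \left(1 + 3 \left(-1\right)\right)\right)^{2} - 2 \left(\left(-7\right) \left(-1\right) \left(1 + 3 \left(-1\right)\right)\right)\right) = \left(104 + 37\right) 153 \left(-24 + \left(\left(-7\right) \left(-1\right) \left(1 - 3\right)\right)^{2} - 2 \left(\left(-7\right) \left(-1\right) \left(1 - 3\right)\right)\right) = 141 \cdot 153 \left(-24 + \left(\left(-7\right) \left(-1\right) \left(-2\right)\right)^{2} - 2 \left(\left(-7\right) \left(-1\right) \left(-2\right)\right)\right) = 21573 \left(-24 + \left(-14\right)^{2} - -28\right) = 21573 \left(-24 + 196 + 28\right) = 21573 \cdot 200 = 4314600$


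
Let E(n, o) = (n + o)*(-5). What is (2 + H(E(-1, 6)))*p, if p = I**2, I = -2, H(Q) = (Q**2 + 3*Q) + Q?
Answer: 2108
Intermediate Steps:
E(n, o) = -5*n - 5*o
H(Q) = Q**2 + 4*Q
p = 4 (p = (-2)**2 = 4)
(2 + H(E(-1, 6)))*p = (2 + (-5*(-1) - 5*6)*(4 + (-5*(-1) - 5*6)))*4 = (2 + (5 - 30)*(4 + (5 - 30)))*4 = (2 - 25*(4 - 25))*4 = (2 - 25*(-21))*4 = (2 + 525)*4 = 527*4 = 2108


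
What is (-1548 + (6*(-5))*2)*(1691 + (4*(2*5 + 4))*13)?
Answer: -3889752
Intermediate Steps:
(-1548 + (6*(-5))*2)*(1691 + (4*(2*5 + 4))*13) = (-1548 - 30*2)*(1691 + (4*(10 + 4))*13) = (-1548 - 60)*(1691 + (4*14)*13) = -1608*(1691 + 56*13) = -1608*(1691 + 728) = -1608*2419 = -3889752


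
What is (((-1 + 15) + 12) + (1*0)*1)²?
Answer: 676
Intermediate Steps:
(((-1 + 15) + 12) + (1*0)*1)² = ((14 + 12) + 0*1)² = (26 + 0)² = 26² = 676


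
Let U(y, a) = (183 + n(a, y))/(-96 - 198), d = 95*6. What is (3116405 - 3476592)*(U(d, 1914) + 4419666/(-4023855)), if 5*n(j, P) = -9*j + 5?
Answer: -236587112497823/65722965 ≈ -3.5998e+6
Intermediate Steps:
n(j, P) = 1 - 9*j/5 (n(j, P) = (-9*j + 5)/5 = (5 - 9*j)/5 = 1 - 9*j/5)
d = 570
U(y, a) = -92/147 + 3*a/490 (U(y, a) = (183 + (1 - 9*a/5))/(-96 - 198) = (184 - 9*a/5)/(-294) = (184 - 9*a/5)*(-1/294) = -92/147 + 3*a/490)
(3116405 - 3476592)*(U(d, 1914) + 4419666/(-4023855)) = (3116405 - 3476592)*((-92/147 + (3/490)*1914) + 4419666/(-4023855)) = -360187*((-92/147 + 2871/245) + 4419666*(-1/4023855)) = -360187*(8153/735 - 491074/447095) = -360187*656845229/65722965 = -236587112497823/65722965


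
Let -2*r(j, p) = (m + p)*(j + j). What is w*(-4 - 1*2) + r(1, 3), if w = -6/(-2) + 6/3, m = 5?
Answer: -38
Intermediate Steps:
r(j, p) = -j*(5 + p) (r(j, p) = -(5 + p)*(j + j)/2 = -(5 + p)*2*j/2 = -j*(5 + p))
w = 5 (w = -6*(-½) + 6*(⅓) = 3 + 2 = 5)
w*(-4 - 1*2) + r(1, 3) = 5*(-4 - 1*2) - 1*1*(5 + 3) = 5*(-4 - 2) - 1*1*8 = 5*(-6) - 8 = -30 - 8 = -38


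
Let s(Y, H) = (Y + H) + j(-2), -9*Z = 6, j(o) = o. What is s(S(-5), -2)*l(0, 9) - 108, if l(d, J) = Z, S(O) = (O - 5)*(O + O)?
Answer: -172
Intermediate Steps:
S(O) = 2*O*(-5 + O) (S(O) = (-5 + O)*(2*O) = 2*O*(-5 + O))
Z = -2/3 (Z = -1/9*6 = -2/3 ≈ -0.66667)
l(d, J) = -2/3
s(Y, H) = -2 + H + Y (s(Y, H) = (Y + H) - 2 = (H + Y) - 2 = -2 + H + Y)
s(S(-5), -2)*l(0, 9) - 108 = (-2 - 2 + 2*(-5)*(-5 - 5))*(-2/3) - 108 = (-2 - 2 + 2*(-5)*(-10))*(-2/3) - 108 = (-2 - 2 + 100)*(-2/3) - 108 = 96*(-2/3) - 108 = -64 - 108 = -172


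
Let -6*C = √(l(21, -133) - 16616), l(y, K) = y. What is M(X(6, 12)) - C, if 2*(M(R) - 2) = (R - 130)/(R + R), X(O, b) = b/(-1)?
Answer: 119/24 + I*√16595/6 ≈ 4.9583 + 21.47*I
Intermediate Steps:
X(O, b) = -b (X(O, b) = b*(-1) = -b)
M(R) = 2 + (-130 + R)/(4*R) (M(R) = 2 + ((R - 130)/(R + R))/2 = 2 + ((-130 + R)/((2*R)))/2 = 2 + ((-130 + R)*(1/(2*R)))/2 = 2 + ((-130 + R)/(2*R))/2 = 2 + (-130 + R)/(4*R))
C = -I*√16595/6 (C = -√(21 - 16616)/6 = -I*√16595/6 ≈ -21.47*I)
M(X(6, 12)) - C = (-130 + 9*(-1*12))/(4*((-1*12))) - (-1)*I*√16595/6 = (¼)*(-130 + 9*(-12))/(-12) + I*√16595/6 = (¼)*(-1/12)*(-130 - 108) + I*√16595/6 = (¼)*(-1/12)*(-238) + I*√16595/6 = 119/24 + I*√16595/6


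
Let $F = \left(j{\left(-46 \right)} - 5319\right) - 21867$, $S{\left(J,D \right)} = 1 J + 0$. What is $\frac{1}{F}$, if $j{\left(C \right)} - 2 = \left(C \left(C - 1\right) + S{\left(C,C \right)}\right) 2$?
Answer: $- \frac{1}{22952} \approx -4.3569 \cdot 10^{-5}$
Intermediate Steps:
$S{\left(J,D \right)} = J$ ($S{\left(J,D \right)} = J + 0 = J$)
$j{\left(C \right)} = 2 + 2 C + 2 C \left(-1 + C\right)$ ($j{\left(C \right)} = 2 + \left(C \left(C - 1\right) + C\right) 2 = 2 + \left(C \left(-1 + C\right) + C\right) 2 = 2 + \left(C + C \left(-1 + C\right)\right) 2 = 2 + \left(2 C + 2 C \left(-1 + C\right)\right) = 2 + 2 C + 2 C \left(-1 + C\right)$)
$F = -22952$ ($F = \left(\left(2 + 2 \left(-46\right)^{2}\right) - 5319\right) - 21867 = \left(\left(2 + 2 \cdot 2116\right) - 5319\right) - 21867 = \left(\left(2 + 4232\right) - 5319\right) - 21867 = \left(4234 - 5319\right) - 21867 = -1085 - 21867 = -22952$)
$\frac{1}{F} = \frac{1}{-22952} = - \frac{1}{22952}$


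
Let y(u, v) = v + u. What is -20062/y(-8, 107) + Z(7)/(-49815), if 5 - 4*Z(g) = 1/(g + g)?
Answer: -2072806093/10228680 ≈ -202.65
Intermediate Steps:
y(u, v) = u + v
Z(g) = 5/4 - 1/(8*g) (Z(g) = 5/4 - 1/(4*(g + g)) = 5/4 - 1/(2*g)/4 = 5/4 - 1/(8*g))
-20062/y(-8, 107) + Z(7)/(-49815) = -20062/(-8 + 107) + ((1/8)*(-1 + 10*7)/7)/(-49815) = -20062/99 + ((1/8)*(1/7)*(-1 + 70))*(-1/49815) = -20062*1/99 + ((1/8)*(1/7)*69)*(-1/49815) = -20062/99 + (69/56)*(-1/49815) = -20062/99 - 23/929880 = -2072806093/10228680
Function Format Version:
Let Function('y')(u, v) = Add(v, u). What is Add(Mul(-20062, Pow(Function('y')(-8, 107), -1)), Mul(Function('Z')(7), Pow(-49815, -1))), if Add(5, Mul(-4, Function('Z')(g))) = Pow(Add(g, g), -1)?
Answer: Rational(-2072806093, 10228680) ≈ -202.65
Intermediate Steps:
Function('y')(u, v) = Add(u, v)
Function('Z')(g) = Add(Rational(5, 4), Mul(Rational(-1, 8), Pow(g, -1))) (Function('Z')(g) = Add(Rational(5, 4), Mul(Rational(-1, 4), Pow(Add(g, g), -1))) = Add(Rational(5, 4), Mul(Rational(-1, 4), Pow(Mul(2, g), -1))) = Add(Rational(5, 4), Mul(Rational(-1, 4), Mul(Rational(1, 2), Pow(g, -1)))) = Add(Rational(5, 4), Mul(Rational(-1, 8), Pow(g, -1))))
Add(Mul(-20062, Pow(Function('y')(-8, 107), -1)), Mul(Function('Z')(7), Pow(-49815, -1))) = Add(Mul(-20062, Pow(Add(-8, 107), -1)), Mul(Mul(Rational(1, 8), Pow(7, -1), Add(-1, Mul(10, 7))), Pow(-49815, -1))) = Add(Mul(-20062, Pow(99, -1)), Mul(Mul(Rational(1, 8), Rational(1, 7), Add(-1, 70)), Rational(-1, 49815))) = Add(Mul(-20062, Rational(1, 99)), Mul(Mul(Rational(1, 8), Rational(1, 7), 69), Rational(-1, 49815))) = Add(Rational(-20062, 99), Mul(Rational(69, 56), Rational(-1, 49815))) = Add(Rational(-20062, 99), Rational(-23, 929880)) = Rational(-2072806093, 10228680)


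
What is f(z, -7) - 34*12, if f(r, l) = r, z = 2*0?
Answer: -408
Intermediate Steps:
z = 0
f(z, -7) - 34*12 = 0 - 34*12 = 0 - 408 = -408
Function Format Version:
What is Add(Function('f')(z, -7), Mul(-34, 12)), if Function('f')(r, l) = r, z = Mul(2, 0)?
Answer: -408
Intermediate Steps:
z = 0
Add(Function('f')(z, -7), Mul(-34, 12)) = Add(0, Mul(-34, 12)) = Add(0, -408) = -408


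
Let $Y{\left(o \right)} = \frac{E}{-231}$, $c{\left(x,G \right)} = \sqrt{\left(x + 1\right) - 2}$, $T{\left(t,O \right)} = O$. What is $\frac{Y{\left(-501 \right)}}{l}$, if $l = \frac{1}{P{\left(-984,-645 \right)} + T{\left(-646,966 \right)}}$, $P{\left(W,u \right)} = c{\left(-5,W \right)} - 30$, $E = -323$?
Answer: $\frac{100776}{77} + \frac{323 i \sqrt{6}}{231} \approx 1308.8 + 3.425 i$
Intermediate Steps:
$c{\left(x,G \right)} = \sqrt{-1 + x}$ ($c{\left(x,G \right)} = \sqrt{\left(1 + x\right) - 2} = \sqrt{-1 + x}$)
$Y{\left(o \right)} = \frac{323}{231}$ ($Y{\left(o \right)} = - \frac{323}{-231} = \left(-323\right) \left(- \frac{1}{231}\right) = \frac{323}{231}$)
$P{\left(W,u \right)} = -30 + i \sqrt{6}$ ($P{\left(W,u \right)} = \sqrt{-1 - 5} - 30 = \sqrt{-6} - 30 = i \sqrt{6} - 30 = -30 + i \sqrt{6}$)
$l = \frac{1}{936 + i \sqrt{6}}$ ($l = \frac{1}{\left(-30 + i \sqrt{6}\right) + 966} = \frac{1}{936 + i \sqrt{6}} \approx 0.0010684 - 2.796 \cdot 10^{-6} i$)
$\frac{Y{\left(-501 \right)}}{l} = \frac{323}{231 \left(\frac{156}{146017} - \frac{i \sqrt{6}}{876102}\right)}$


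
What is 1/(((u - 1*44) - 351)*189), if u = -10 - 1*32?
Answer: -1/82593 ≈ -1.2108e-5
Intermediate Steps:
u = -42 (u = -10 - 32 = -42)
1/(((u - 1*44) - 351)*189) = 1/((-42 - 1*44) - 351*189) = (1/189)/((-42 - 44) - 351) = (1/189)/(-86 - 351) = (1/189)/(-437) = -1/437*1/189 = -1/82593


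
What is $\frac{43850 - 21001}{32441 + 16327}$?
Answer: $\frac{22849}{48768} \approx 0.46852$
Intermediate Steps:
$\frac{43850 - 21001}{32441 + 16327} = \frac{22849}{48768}$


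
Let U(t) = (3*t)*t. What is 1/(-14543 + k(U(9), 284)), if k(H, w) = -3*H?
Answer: -1/15272 ≈ -6.5479e-5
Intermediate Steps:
U(t) = 3*t²
1/(-14543 + k(U(9), 284)) = 1/(-14543 - 9*9²) = 1/(-14543 - 9*81) = 1/(-14543 - 3*243) = 1/(-14543 - 729) = 1/(-15272) = -1/15272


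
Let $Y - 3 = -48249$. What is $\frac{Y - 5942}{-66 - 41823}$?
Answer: $\frac{54188}{41889} \approx 1.2936$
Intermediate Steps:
$Y = -48246$ ($Y = 3 - 48249 = -48246$)
$\frac{Y - 5942}{-66 - 41823} = \frac{-48246 - 5942}{-66 - 41823} = - \frac{54188}{-41889} = \left(-54188\right) \left(- \frac{1}{41889}\right) = \frac{54188}{41889}$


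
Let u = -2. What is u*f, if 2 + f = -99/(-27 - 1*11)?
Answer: -23/19 ≈ -1.2105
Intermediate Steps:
f = 23/38 (f = -2 - 99/(-27 - 1*11) = -2 - 99/(-27 - 11) = -2 - 99/(-38) = -2 - 99*(-1/38) = -2 + 99/38 = 23/38 ≈ 0.60526)
u*f = -2*23/38 = -23/19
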